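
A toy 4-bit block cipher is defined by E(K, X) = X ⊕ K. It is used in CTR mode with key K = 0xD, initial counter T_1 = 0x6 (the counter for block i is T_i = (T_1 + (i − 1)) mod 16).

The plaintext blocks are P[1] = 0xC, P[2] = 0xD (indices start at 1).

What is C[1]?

C[1] = 0x7

CTR encryption: S_i = E(K, T_i) where T_i is the counter for block i; C_i = P_i ⊕ S_i.
C[1]: T = 0x6, S = E(K, T) = 0xB; 0xC ⊕ 0xB = 0x7.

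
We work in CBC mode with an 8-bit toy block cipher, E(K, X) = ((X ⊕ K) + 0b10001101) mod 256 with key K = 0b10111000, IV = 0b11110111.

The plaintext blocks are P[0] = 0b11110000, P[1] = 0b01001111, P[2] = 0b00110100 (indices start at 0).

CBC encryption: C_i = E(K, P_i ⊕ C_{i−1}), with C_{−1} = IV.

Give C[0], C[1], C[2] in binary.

C[0]: P[0] ⊕ 0b11110111 = 0b00000111; E(K, 0b00000111) = 0b01001100.
C[1]: P[1] ⊕ 0b01001100 = 0b00000011; E(K, 0b00000011) = 0b01001000.
C[2]: P[2] ⊕ 0b01001000 = 0b01111100; E(K, 0b01111100) = 0b01010001.

C[0] = 0b01001100, C[1] = 0b01001000, C[2] = 0b01010001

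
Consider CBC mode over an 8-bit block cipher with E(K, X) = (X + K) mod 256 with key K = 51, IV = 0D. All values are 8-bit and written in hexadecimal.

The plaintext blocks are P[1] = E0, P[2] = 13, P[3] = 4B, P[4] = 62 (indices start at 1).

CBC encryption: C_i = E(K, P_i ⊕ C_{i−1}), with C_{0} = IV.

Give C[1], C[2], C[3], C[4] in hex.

C[1] = 3E, C[2] = 7E, C[3] = 86, C[4] = 35

C[1]: P[1] ⊕ 0D = ED; E(K, ED) = 3E.
C[2]: P[2] ⊕ 3E = 2D; E(K, 2D) = 7E.
C[3]: P[3] ⊕ 7E = 35; E(K, 35) = 86.
C[4]: P[4] ⊕ 86 = E4; E(K, E4) = 35.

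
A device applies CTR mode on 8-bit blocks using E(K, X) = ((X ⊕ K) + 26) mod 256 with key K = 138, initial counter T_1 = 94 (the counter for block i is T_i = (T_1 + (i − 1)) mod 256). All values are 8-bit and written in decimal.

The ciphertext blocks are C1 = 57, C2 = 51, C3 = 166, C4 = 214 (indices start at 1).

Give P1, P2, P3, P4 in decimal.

P1 = 215, P2 = 220, P3 = 162, P4 = 211

CTR decryption: S_i = E(K, T_i) where T_i is the counter for block i; P_i = C_i ⊕ S_i.
P1: T = 94, S = E(K, T) = 238; 57 ⊕ 238 = 215.
P2: T = 95, S = E(K, T) = 239; 51 ⊕ 239 = 220.
P3: T = 96, S = E(K, T) = 4; 166 ⊕ 4 = 162.
P4: T = 97, S = E(K, T) = 5; 214 ⊕ 5 = 211.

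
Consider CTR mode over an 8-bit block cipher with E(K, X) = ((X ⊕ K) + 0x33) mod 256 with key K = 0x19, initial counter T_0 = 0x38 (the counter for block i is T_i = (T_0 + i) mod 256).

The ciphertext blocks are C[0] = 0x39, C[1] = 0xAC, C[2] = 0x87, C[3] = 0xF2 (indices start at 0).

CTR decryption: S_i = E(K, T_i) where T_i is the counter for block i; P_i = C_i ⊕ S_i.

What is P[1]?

P[1]: T = 0x39, S = E(K, T) = 0x53; 0xAC ⊕ 0x53 = 0xFF.

P[1] = 0xFF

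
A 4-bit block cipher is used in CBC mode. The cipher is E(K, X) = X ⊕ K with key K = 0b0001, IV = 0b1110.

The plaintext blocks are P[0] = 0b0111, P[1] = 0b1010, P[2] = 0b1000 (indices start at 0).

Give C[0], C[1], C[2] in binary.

CBC encryption: C_i = E(K, P_i ⊕ C_{i−1}), with C_{−1} = IV.
C[0]: P[0] ⊕ 0b1110 = 0b1001; E(K, 0b1001) = 0b1000.
C[1]: P[1] ⊕ 0b1000 = 0b0010; E(K, 0b0010) = 0b0011.
C[2]: P[2] ⊕ 0b0011 = 0b1011; E(K, 0b1011) = 0b1010.

C[0] = 0b1000, C[1] = 0b0011, C[2] = 0b1010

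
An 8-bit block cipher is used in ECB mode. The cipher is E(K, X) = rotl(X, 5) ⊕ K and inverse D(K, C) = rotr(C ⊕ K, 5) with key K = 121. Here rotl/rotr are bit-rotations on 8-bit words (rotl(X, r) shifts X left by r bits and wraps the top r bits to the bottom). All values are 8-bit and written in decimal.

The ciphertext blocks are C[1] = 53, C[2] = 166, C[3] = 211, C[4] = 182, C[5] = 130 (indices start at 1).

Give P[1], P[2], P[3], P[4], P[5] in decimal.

ECB decryption: P_i = D(K, C_i).
P[1]: D(K, 53) = 98.
P[2]: D(K, 166) = 254.
P[3]: D(K, 211) = 85.
P[4]: D(K, 182) = 126.
P[5]: D(K, 130) = 223.

P[1] = 98, P[2] = 254, P[3] = 85, P[4] = 126, P[5] = 223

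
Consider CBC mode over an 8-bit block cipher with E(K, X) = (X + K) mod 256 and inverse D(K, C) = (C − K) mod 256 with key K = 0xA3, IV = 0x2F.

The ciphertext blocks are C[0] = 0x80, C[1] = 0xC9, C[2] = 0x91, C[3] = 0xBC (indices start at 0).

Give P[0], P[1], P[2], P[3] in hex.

P[0] = 0xF2, P[1] = 0xA6, P[2] = 0x27, P[3] = 0x88

CBC decryption: P_i = D(K, C_i) ⊕ C_{i−1}, with C_{−1} = IV.
P[0]: D(K, 0x80) = 0xDD; 0xDD ⊕ 0x2F = 0xF2.
P[1]: D(K, 0xC9) = 0x26; 0x26 ⊕ 0x80 = 0xA6.
P[2]: D(K, 0x91) = 0xEE; 0xEE ⊕ 0xC9 = 0x27.
P[3]: D(K, 0xBC) = 0x19; 0x19 ⊕ 0x91 = 0x88.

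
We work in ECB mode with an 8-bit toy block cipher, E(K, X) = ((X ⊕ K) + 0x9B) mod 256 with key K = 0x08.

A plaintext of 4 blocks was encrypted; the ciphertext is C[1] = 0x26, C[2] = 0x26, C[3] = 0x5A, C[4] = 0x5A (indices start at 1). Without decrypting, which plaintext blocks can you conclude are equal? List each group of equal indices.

P[1] = P[2]; P[3] = P[4]

ECB encrypts each block independently with the same key, so equal ciphertext blocks imply equal plaintext blocks.
C[1] = C[2] = 0x26, so P[1] = P[2].
C[3] = C[4] = 0x5A, so P[3] = P[4].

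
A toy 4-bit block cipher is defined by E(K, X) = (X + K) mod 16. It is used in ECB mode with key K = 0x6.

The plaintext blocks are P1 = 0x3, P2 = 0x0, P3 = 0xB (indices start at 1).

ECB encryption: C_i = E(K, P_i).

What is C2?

C2: E(K, 0x0) = 0x6.

C2 = 0x6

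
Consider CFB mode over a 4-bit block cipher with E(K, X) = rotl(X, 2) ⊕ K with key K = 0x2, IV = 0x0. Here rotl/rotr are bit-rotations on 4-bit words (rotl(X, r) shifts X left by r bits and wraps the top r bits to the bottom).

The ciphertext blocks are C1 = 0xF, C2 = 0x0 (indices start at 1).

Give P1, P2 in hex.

P1 = 0xD, P2 = 0xD

CFB decryption: P_i = C_i ⊕ E(K, C_{i−1}), with C_{0} = IV.
P1: E(K, 0x0) = 0x2; 0xF ⊕ 0x2 = 0xD.
P2: E(K, 0xF) = 0xD; 0x0 ⊕ 0xD = 0xD.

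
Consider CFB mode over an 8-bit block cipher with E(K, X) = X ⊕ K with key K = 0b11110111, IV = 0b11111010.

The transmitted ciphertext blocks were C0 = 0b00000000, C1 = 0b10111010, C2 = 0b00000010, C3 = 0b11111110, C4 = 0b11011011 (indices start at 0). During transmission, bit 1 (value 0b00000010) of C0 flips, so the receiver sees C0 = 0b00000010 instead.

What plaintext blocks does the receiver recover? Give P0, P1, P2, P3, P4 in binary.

CFB decryption: P_i = C_i ⊕ E(K, C_{i−1}), with C_{−1} = IV.
Only C0 changed, to 0b00000010. In CFB, a change in C_i flips the same bit in P_i and garbles P_{i+1}. Decrypting the received ciphertext:
P0: E(K, 0b11111010) = 0b00001101; 0b00000010 ⊕ 0b00001101 = 0b00001111.
P1: E(K, 0b00000010) = 0b11110101; 0b10111010 ⊕ 0b11110101 = 0b01001111.
P2: E(K, 0b10111010) = 0b01001101; 0b00000010 ⊕ 0b01001101 = 0b01001111.
P3: E(K, 0b00000010) = 0b11110101; 0b11111110 ⊕ 0b11110101 = 0b00001011.
P4: E(K, 0b11111110) = 0b00001001; 0b11011011 ⊕ 0b00001001 = 0b11010010.
Blocks that differ from the original plaintext: P0, P1.

P0 = 0b00001111, P1 = 0b01001111, P2 = 0b01001111, P3 = 0b00001011, P4 = 0b11010010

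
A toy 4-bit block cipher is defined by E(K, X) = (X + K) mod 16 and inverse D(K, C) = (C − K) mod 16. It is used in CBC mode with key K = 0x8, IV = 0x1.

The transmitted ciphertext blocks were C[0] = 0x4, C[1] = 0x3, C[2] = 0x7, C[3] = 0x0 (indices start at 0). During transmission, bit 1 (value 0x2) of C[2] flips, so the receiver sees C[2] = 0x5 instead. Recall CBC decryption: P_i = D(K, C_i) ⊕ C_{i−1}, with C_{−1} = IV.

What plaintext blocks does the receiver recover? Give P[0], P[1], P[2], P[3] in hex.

P[0] = 0xD, P[1] = 0xF, P[2] = 0xE, P[3] = 0xD

Only C[2] changed, to 0x5. In CBC, a change in C_i garbles P_i and flips the same bit in P_{i+1}. Decrypting the received ciphertext:
P[0]: D(K, 0x4) = 0xC; 0xC ⊕ 0x1 = 0xD.
P[1]: D(K, 0x3) = 0xB; 0xB ⊕ 0x4 = 0xF.
P[2]: D(K, 0x5) = 0xD; 0xD ⊕ 0x3 = 0xE.
P[3]: D(K, 0x0) = 0x8; 0x8 ⊕ 0x5 = 0xD.
Blocks that differ from the original plaintext: P[2], P[3].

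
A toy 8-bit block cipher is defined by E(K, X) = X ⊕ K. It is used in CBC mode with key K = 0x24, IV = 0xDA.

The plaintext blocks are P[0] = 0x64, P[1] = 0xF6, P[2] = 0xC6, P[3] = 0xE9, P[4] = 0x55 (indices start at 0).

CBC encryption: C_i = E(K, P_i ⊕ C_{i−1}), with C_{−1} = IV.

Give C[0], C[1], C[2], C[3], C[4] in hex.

C[0] = 0x9A, C[1] = 0x48, C[2] = 0xAA, C[3] = 0x67, C[4] = 0x16

C[0]: P[0] ⊕ 0xDA = 0xBE; E(K, 0xBE) = 0x9A.
C[1]: P[1] ⊕ 0x9A = 0x6C; E(K, 0x6C) = 0x48.
C[2]: P[2] ⊕ 0x48 = 0x8E; E(K, 0x8E) = 0xAA.
C[3]: P[3] ⊕ 0xAA = 0x43; E(K, 0x43) = 0x67.
C[4]: P[4] ⊕ 0x67 = 0x32; E(K, 0x32) = 0x16.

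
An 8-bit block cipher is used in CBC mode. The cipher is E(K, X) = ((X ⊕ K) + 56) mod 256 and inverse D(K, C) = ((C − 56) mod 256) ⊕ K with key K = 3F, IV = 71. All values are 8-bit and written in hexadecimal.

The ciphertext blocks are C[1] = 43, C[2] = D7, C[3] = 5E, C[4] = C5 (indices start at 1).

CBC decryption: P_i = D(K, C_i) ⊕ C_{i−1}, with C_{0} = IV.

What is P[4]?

P[4] = 0E

P[4]: D(K, C5) = 50; 50 ⊕ 5E = 0E.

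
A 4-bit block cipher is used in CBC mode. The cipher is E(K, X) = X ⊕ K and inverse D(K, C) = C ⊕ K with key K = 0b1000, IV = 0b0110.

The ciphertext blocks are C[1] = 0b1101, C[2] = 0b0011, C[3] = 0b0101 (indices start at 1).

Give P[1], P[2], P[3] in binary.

P[1] = 0b0011, P[2] = 0b0110, P[3] = 0b1110

CBC decryption: P_i = D(K, C_i) ⊕ C_{i−1}, with C_{0} = IV.
P[1]: D(K, 0b1101) = 0b0101; 0b0101 ⊕ 0b0110 = 0b0011.
P[2]: D(K, 0b0011) = 0b1011; 0b1011 ⊕ 0b1101 = 0b0110.
P[3]: D(K, 0b0101) = 0b1101; 0b1101 ⊕ 0b0011 = 0b1110.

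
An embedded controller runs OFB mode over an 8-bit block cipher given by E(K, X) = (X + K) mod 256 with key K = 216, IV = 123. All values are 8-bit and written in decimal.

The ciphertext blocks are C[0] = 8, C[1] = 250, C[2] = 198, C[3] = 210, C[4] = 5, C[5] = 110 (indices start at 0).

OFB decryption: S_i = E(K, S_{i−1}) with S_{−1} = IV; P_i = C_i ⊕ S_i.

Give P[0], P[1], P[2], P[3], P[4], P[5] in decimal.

P[0] = 91, P[1] = 209, P[2] = 197, P[3] = 9, P[4] = 182, P[5] = 229

P[0]: S = E(K, 123) = 83; 8 ⊕ 83 = 91.
P[1]: S = E(K, 83) = 43; 250 ⊕ 43 = 209.
P[2]: S = E(K, 43) = 3; 198 ⊕ 3 = 197.
P[3]: S = E(K, 3) = 219; 210 ⊕ 219 = 9.
P[4]: S = E(K, 219) = 179; 5 ⊕ 179 = 182.
P[5]: S = E(K, 179) = 139; 110 ⊕ 139 = 229.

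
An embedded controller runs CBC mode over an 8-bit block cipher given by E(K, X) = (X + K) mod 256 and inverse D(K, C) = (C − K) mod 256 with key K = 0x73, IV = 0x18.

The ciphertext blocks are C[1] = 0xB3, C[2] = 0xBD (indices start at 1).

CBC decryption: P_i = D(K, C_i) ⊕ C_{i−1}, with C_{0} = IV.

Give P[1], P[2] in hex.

P[1] = 0x58, P[2] = 0xF9

P[1]: D(K, 0xB3) = 0x40; 0x40 ⊕ 0x18 = 0x58.
P[2]: D(K, 0xBD) = 0x4A; 0x4A ⊕ 0xB3 = 0xF9.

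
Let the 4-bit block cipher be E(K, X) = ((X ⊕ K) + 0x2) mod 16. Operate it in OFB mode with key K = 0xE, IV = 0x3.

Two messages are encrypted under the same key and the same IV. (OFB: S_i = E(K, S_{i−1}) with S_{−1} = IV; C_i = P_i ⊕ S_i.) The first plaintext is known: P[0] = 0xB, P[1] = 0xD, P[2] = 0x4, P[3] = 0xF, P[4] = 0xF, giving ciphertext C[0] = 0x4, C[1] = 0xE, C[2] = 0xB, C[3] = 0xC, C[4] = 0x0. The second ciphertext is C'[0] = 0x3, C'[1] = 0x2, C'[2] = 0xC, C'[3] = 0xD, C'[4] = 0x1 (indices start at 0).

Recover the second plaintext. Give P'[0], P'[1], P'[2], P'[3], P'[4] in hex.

P'[0] = 0xC, P'[1] = 0x1, P'[2] = 0x3, P'[3] = 0xE, P'[4] = 0xE

In OFB with a reused IV, both messages share the same keystream S_i, so C_i ⊕ C'_i = P_i ⊕ P'_i and thus P'_i = P_i ⊕ C_i ⊕ C'_i.
P'[0]: 0xB ⊕ 0x4 ⊕ 0x3 = 0xC.
P'[1]: 0xD ⊕ 0xE ⊕ 0x2 = 0x1.
P'[2]: 0x4 ⊕ 0xB ⊕ 0xC = 0x3.
P'[3]: 0xF ⊕ 0xC ⊕ 0xD = 0xE.
P'[4]: 0xF ⊕ 0x0 ⊕ 0x1 = 0xE.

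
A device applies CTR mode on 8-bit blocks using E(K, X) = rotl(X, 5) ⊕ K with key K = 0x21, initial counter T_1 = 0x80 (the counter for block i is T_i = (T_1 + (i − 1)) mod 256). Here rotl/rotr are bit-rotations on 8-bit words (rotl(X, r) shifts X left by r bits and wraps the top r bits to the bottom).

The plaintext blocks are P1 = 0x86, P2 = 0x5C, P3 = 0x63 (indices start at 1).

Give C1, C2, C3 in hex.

C1 = 0xB7, C2 = 0x4D, C3 = 0x12

CTR encryption: S_i = E(K, T_i) where T_i is the counter for block i; C_i = P_i ⊕ S_i.
C1: T = 0x80, S = E(K, T) = 0x31; 0x86 ⊕ 0x31 = 0xB7.
C2: T = 0x81, S = E(K, T) = 0x11; 0x5C ⊕ 0x11 = 0x4D.
C3: T = 0x82, S = E(K, T) = 0x71; 0x63 ⊕ 0x71 = 0x12.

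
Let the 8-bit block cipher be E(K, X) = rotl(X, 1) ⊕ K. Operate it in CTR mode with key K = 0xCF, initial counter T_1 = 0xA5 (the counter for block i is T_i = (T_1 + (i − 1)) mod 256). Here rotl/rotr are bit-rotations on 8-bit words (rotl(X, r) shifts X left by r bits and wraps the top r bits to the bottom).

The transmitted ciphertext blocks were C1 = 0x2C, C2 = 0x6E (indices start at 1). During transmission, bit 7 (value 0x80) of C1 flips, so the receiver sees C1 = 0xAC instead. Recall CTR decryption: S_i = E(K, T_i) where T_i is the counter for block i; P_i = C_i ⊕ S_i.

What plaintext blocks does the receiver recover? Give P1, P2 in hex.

P1 = 0x28, P2 = 0xEC

Only C1 changed, to 0xAC. In CTR, a change in C_i flips the same bit in P_i only; the keystream is unaffected. Decrypting the received ciphertext:
P1: T = 0xA5, S = E(K, T) = 0x84; 0xAC ⊕ 0x84 = 0x28.
P2: T = 0xA6, S = E(K, T) = 0x82; 0x6E ⊕ 0x82 = 0xEC.
Blocks that differ from the original plaintext: P1.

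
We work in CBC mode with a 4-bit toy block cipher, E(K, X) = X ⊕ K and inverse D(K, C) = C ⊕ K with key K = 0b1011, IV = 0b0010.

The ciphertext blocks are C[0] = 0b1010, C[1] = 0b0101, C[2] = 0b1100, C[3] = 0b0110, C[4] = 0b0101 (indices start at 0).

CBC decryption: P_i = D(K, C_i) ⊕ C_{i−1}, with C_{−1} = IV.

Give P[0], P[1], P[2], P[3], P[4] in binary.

P[0]: D(K, 0b1010) = 0b0001; 0b0001 ⊕ 0b0010 = 0b0011.
P[1]: D(K, 0b0101) = 0b1110; 0b1110 ⊕ 0b1010 = 0b0100.
P[2]: D(K, 0b1100) = 0b0111; 0b0111 ⊕ 0b0101 = 0b0010.
P[3]: D(K, 0b0110) = 0b1101; 0b1101 ⊕ 0b1100 = 0b0001.
P[4]: D(K, 0b0101) = 0b1110; 0b1110 ⊕ 0b0110 = 0b1000.

P[0] = 0b0011, P[1] = 0b0100, P[2] = 0b0010, P[3] = 0b0001, P[4] = 0b1000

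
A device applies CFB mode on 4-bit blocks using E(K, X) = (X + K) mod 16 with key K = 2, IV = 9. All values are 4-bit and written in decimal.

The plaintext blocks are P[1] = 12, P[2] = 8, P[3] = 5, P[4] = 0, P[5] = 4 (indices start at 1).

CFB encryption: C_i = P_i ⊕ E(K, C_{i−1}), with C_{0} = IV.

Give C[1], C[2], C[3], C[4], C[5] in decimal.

C[1]: E(K, 9) = 11; 12 ⊕ 11 = 7.
C[2]: E(K, 7) = 9; 8 ⊕ 9 = 1.
C[3]: E(K, 1) = 3; 5 ⊕ 3 = 6.
C[4]: E(K, 6) = 8; 0 ⊕ 8 = 8.
C[5]: E(K, 8) = 10; 4 ⊕ 10 = 14.

C[1] = 7, C[2] = 1, C[3] = 6, C[4] = 8, C[5] = 14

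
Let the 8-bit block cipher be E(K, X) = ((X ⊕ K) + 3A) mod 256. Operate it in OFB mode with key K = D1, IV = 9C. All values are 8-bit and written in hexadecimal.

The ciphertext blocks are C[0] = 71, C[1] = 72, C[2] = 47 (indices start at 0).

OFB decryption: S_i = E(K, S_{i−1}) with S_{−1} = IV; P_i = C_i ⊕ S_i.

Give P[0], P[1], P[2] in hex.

P[0] = F6, P[1] = E2, P[2] = 3C

P[0]: S = E(K, 9C) = 87; 71 ⊕ 87 = F6.
P[1]: S = E(K, 87) = 90; 72 ⊕ 90 = E2.
P[2]: S = E(K, 90) = 7B; 47 ⊕ 7B = 3C.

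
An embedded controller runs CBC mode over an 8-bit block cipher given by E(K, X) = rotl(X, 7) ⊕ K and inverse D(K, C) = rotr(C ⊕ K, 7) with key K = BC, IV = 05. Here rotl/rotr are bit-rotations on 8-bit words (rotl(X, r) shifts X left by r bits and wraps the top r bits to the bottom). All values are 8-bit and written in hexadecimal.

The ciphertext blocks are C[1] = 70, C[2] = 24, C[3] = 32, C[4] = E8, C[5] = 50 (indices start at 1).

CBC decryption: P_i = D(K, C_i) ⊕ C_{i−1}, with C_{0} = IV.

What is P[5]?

P[5] = 31

P[5]: D(K, 50) = D9; D9 ⊕ E8 = 31.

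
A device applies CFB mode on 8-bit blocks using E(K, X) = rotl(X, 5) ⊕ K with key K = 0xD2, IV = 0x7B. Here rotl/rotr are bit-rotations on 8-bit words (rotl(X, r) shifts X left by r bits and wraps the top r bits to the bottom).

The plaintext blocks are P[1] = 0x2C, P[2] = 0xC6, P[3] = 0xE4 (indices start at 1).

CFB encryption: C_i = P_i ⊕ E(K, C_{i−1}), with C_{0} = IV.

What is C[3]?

C[3] = 0xF2

C[1]: E(K, 0x7B) = 0xBD; 0x2C ⊕ 0xBD = 0x91.
C[2]: E(K, 0x91) = 0xE0; 0xC6 ⊕ 0xE0 = 0x26.
C[3]: E(K, 0x26) = 0x16; 0xE4 ⊕ 0x16 = 0xF2.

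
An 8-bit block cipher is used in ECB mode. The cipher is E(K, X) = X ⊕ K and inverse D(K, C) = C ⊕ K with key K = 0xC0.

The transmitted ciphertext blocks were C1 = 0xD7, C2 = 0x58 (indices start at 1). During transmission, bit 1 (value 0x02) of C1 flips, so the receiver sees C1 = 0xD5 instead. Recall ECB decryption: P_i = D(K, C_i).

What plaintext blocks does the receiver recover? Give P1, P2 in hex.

Only C1 changed, to 0xD5. In ECB, a change in C_i affects only P_i. Decrypting the received ciphertext:
P1: D(K, 0xD5) = 0x15.
P2: D(K, 0x58) = 0x98.
Blocks that differ from the original plaintext: P1.

P1 = 0x15, P2 = 0x98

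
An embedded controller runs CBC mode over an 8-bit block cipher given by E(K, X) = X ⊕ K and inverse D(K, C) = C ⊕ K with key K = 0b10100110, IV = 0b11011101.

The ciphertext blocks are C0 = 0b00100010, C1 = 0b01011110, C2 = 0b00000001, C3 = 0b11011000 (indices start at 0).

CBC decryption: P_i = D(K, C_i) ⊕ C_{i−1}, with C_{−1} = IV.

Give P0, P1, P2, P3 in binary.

P0 = 0b01011001, P1 = 0b11011010, P2 = 0b11111001, P3 = 0b01111111

P0: D(K, 0b00100010) = 0b10000100; 0b10000100 ⊕ 0b11011101 = 0b01011001.
P1: D(K, 0b01011110) = 0b11111000; 0b11111000 ⊕ 0b00100010 = 0b11011010.
P2: D(K, 0b00000001) = 0b10100111; 0b10100111 ⊕ 0b01011110 = 0b11111001.
P3: D(K, 0b11011000) = 0b01111110; 0b01111110 ⊕ 0b00000001 = 0b01111111.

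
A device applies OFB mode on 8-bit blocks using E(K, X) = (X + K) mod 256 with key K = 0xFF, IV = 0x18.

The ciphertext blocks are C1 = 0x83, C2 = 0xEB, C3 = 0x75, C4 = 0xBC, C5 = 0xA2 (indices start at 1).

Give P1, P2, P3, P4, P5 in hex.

P1 = 0x94, P2 = 0xFD, P3 = 0x60, P4 = 0xA8, P5 = 0xB1

OFB decryption: S_i = E(K, S_{i−1}) with S_{0} = IV; P_i = C_i ⊕ S_i.
P1: S = E(K, 0x18) = 0x17; 0x83 ⊕ 0x17 = 0x94.
P2: S = E(K, 0x17) = 0x16; 0xEB ⊕ 0x16 = 0xFD.
P3: S = E(K, 0x16) = 0x15; 0x75 ⊕ 0x15 = 0x60.
P4: S = E(K, 0x15) = 0x14; 0xBC ⊕ 0x14 = 0xA8.
P5: S = E(K, 0x14) = 0x13; 0xA2 ⊕ 0x13 = 0xB1.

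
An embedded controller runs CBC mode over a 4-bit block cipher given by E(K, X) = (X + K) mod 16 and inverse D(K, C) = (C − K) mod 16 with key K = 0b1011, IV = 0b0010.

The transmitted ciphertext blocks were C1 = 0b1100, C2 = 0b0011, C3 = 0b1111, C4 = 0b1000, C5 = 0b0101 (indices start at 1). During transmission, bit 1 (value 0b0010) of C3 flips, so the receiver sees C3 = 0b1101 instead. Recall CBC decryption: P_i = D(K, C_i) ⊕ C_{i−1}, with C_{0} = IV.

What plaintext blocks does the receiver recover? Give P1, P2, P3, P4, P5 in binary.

Only C3 changed, to 0b1101. In CBC, a change in C_i garbles P_i and flips the same bit in P_{i+1}. Decrypting the received ciphertext:
P1: D(K, 0b1100) = 0b0001; 0b0001 ⊕ 0b0010 = 0b0011.
P2: D(K, 0b0011) = 0b1000; 0b1000 ⊕ 0b1100 = 0b0100.
P3: D(K, 0b1101) = 0b0010; 0b0010 ⊕ 0b0011 = 0b0001.
P4: D(K, 0b1000) = 0b1101; 0b1101 ⊕ 0b1101 = 0b0000.
P5: D(K, 0b0101) = 0b1010; 0b1010 ⊕ 0b1000 = 0b0010.
Blocks that differ from the original plaintext: P3, P4.

P1 = 0b0011, P2 = 0b0100, P3 = 0b0001, P4 = 0b0000, P5 = 0b0010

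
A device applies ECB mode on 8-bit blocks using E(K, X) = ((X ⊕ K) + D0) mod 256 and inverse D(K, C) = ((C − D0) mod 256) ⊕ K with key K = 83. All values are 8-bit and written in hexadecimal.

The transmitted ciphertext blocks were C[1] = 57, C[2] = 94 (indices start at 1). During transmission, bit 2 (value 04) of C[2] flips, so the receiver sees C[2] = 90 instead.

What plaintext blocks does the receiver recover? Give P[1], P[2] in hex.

ECB decryption: P_i = D(K, C_i).
Only C[2] changed, to 90. In ECB, a change in C_i affects only P_i. Decrypting the received ciphertext:
P[1]: D(K, 57) = 04.
P[2]: D(K, 90) = 43.
Blocks that differ from the original plaintext: P[2].

P[1] = 04, P[2] = 43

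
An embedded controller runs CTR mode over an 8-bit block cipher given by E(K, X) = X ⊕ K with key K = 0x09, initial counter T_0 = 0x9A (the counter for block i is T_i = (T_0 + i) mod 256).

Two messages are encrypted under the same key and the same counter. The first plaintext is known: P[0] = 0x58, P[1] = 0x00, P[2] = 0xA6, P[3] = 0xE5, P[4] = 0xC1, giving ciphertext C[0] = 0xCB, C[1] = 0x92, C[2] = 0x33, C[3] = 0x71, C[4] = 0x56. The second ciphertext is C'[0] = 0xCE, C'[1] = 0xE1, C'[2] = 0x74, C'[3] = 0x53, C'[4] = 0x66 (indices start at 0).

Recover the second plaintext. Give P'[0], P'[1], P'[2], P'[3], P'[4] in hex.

In CTR with a reused counter, both messages share the same keystream S_i, so C_i ⊕ C'_i = P_i ⊕ P'_i and thus P'_i = P_i ⊕ C_i ⊕ C'_i.
P'[0]: 0x58 ⊕ 0xCB ⊕ 0xCE = 0x5D.
P'[1]: 0x00 ⊕ 0x92 ⊕ 0xE1 = 0x73.
P'[2]: 0xA6 ⊕ 0x33 ⊕ 0x74 = 0xE1.
P'[3]: 0xE5 ⊕ 0x71 ⊕ 0x53 = 0xC7.
P'[4]: 0xC1 ⊕ 0x56 ⊕ 0x66 = 0xF1.

P'[0] = 0x5D, P'[1] = 0x73, P'[2] = 0xE1, P'[3] = 0xC7, P'[4] = 0xF1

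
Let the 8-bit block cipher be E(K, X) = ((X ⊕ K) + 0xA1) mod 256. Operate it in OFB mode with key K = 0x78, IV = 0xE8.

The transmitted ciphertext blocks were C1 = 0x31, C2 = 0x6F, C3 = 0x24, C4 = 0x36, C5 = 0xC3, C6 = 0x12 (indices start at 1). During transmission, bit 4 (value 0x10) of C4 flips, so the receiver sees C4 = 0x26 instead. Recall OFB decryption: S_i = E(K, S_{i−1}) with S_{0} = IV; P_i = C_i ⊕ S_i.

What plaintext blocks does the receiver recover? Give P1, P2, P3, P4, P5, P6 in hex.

Only C4 changed, to 0x26. In OFB, a change in C_i flips the same bit in P_i only; the keystream is unaffected. Decrypting the received ciphertext:
P1: S = E(K, 0xE8) = 0x31; 0x31 ⊕ 0x31 = 0x00.
P2: S = E(K, 0x31) = 0xEA; 0x6F ⊕ 0xEA = 0x85.
P3: S = E(K, 0xEA) = 0x33; 0x24 ⊕ 0x33 = 0x17.
P4: S = E(K, 0x33) = 0xEC; 0x26 ⊕ 0xEC = 0xCA.
P5: S = E(K, 0xEC) = 0x35; 0xC3 ⊕ 0x35 = 0xF6.
P6: S = E(K, 0x35) = 0xEE; 0x12 ⊕ 0xEE = 0xFC.
Blocks that differ from the original plaintext: P4.

P1 = 0x00, P2 = 0x85, P3 = 0x17, P4 = 0xCA, P5 = 0xF6, P6 = 0xFC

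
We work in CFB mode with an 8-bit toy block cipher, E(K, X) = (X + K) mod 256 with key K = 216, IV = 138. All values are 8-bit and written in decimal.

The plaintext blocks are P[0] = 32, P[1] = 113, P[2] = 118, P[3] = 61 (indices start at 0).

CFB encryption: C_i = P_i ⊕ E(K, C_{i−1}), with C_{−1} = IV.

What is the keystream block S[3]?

C[0]: E(K, 138) = 98; 32 ⊕ 98 = 66.
C[1]: E(K, 66) = 26; 113 ⊕ 26 = 107.
C[2]: E(K, 107) = 67; 118 ⊕ 67 = 53.
C[3]: E(K, 53) = 13; 61 ⊕ 13 = 48.
So S[3] = 13.

13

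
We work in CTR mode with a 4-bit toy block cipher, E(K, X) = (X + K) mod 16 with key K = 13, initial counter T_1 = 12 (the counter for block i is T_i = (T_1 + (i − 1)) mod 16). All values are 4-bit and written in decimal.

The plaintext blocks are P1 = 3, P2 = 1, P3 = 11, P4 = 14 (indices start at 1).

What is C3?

CTR encryption: S_i = E(K, T_i) where T_i is the counter for block i; C_i = P_i ⊕ S_i.
C1: T = 12, S = E(K, T) = 9; 3 ⊕ 9 = 10.
C2: T = 13, S = E(K, T) = 10; 1 ⊕ 10 = 11.
C3: T = 14, S = E(K, T) = 11; 11 ⊕ 11 = 0.

C3 = 0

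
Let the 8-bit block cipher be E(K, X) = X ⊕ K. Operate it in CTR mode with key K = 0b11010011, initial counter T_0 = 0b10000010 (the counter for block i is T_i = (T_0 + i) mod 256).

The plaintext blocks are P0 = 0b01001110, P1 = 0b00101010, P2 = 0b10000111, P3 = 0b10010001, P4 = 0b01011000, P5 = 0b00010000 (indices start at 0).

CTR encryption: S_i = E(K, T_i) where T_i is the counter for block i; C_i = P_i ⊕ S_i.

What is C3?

C0: T = 0b10000010, S = E(K, T) = 0b01010001; 0b01001110 ⊕ 0b01010001 = 0b00011111.
C1: T = 0b10000011, S = E(K, T) = 0b01010000; 0b00101010 ⊕ 0b01010000 = 0b01111010.
C2: T = 0b10000100, S = E(K, T) = 0b01010111; 0b10000111 ⊕ 0b01010111 = 0b11010000.
C3: T = 0b10000101, S = E(K, T) = 0b01010110; 0b10010001 ⊕ 0b01010110 = 0b11000111.

C3 = 0b11000111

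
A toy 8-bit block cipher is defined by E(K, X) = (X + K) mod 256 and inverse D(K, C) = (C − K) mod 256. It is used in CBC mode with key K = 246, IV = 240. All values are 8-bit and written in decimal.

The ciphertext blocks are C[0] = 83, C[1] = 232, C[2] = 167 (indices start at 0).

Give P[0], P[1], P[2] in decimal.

CBC decryption: P_i = D(K, C_i) ⊕ C_{i−1}, with C_{−1} = IV.
P[0]: D(K, 83) = 93; 93 ⊕ 240 = 173.
P[1]: D(K, 232) = 242; 242 ⊕ 83 = 161.
P[2]: D(K, 167) = 177; 177 ⊕ 232 = 89.

P[0] = 173, P[1] = 161, P[2] = 89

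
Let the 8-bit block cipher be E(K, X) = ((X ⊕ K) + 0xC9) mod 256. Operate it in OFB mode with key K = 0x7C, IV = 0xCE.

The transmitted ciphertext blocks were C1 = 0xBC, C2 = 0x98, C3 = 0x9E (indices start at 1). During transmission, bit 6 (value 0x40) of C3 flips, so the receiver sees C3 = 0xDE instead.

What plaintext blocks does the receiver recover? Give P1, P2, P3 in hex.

OFB decryption: S_i = E(K, S_{i−1}) with S_{0} = IV; P_i = C_i ⊕ S_i.
Only C3 changed, to 0xDE. In OFB, a change in C_i flips the same bit in P_i only; the keystream is unaffected. Decrypting the received ciphertext:
P1: S = E(K, 0xCE) = 0x7B; 0xBC ⊕ 0x7B = 0xC7.
P2: S = E(K, 0x7B) = 0xD0; 0x98 ⊕ 0xD0 = 0x48.
P3: S = E(K, 0xD0) = 0x75; 0xDE ⊕ 0x75 = 0xAB.
Blocks that differ from the original plaintext: P3.

P1 = 0xC7, P2 = 0x48, P3 = 0xAB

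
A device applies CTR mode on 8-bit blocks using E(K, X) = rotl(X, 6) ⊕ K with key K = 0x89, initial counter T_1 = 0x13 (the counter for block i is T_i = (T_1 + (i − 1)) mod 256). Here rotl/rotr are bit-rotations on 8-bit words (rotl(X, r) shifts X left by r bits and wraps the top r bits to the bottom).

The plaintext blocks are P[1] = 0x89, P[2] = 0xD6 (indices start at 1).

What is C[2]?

C[2] = 0x5A

CTR encryption: S_i = E(K, T_i) where T_i is the counter for block i; C_i = P_i ⊕ S_i.
C[1]: T = 0x13, S = E(K, T) = 0x4D; 0x89 ⊕ 0x4D = 0xC4.
C[2]: T = 0x14, S = E(K, T) = 0x8C; 0xD6 ⊕ 0x8C = 0x5A.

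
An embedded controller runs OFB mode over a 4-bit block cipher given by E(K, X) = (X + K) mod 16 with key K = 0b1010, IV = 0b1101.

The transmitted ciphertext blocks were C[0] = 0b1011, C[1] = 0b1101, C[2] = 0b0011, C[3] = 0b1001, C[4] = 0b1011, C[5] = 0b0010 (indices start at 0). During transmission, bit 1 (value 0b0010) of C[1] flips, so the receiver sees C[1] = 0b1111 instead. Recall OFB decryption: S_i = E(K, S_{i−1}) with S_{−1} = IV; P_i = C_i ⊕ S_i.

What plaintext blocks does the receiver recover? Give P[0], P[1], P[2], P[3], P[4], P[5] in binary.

Only C[1] changed, to 0b1111. In OFB, a change in C_i flips the same bit in P_i only; the keystream is unaffected. Decrypting the received ciphertext:
P[0]: S = E(K, 0b1101) = 0b0111; 0b1011 ⊕ 0b0111 = 0b1100.
P[1]: S = E(K, 0b0111) = 0b0001; 0b1111 ⊕ 0b0001 = 0b1110.
P[2]: S = E(K, 0b0001) = 0b1011; 0b0011 ⊕ 0b1011 = 0b1000.
P[3]: S = E(K, 0b1011) = 0b0101; 0b1001 ⊕ 0b0101 = 0b1100.
P[4]: S = E(K, 0b0101) = 0b1111; 0b1011 ⊕ 0b1111 = 0b0100.
P[5]: S = E(K, 0b1111) = 0b1001; 0b0010 ⊕ 0b1001 = 0b1011.
Blocks that differ from the original plaintext: P[1].

P[0] = 0b1100, P[1] = 0b1110, P[2] = 0b1000, P[3] = 0b1100, P[4] = 0b0100, P[5] = 0b1011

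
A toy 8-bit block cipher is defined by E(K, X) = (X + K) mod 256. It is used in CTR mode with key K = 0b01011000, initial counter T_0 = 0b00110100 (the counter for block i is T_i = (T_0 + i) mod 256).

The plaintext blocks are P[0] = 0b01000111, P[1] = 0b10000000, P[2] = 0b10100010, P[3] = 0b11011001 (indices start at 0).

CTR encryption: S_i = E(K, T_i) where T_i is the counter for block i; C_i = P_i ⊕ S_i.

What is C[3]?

C[3] = 0b01010110

C[0]: T = 0b00110100, S = E(K, T) = 0b10001100; 0b01000111 ⊕ 0b10001100 = 0b11001011.
C[1]: T = 0b00110101, S = E(K, T) = 0b10001101; 0b10000000 ⊕ 0b10001101 = 0b00001101.
C[2]: T = 0b00110110, S = E(K, T) = 0b10001110; 0b10100010 ⊕ 0b10001110 = 0b00101100.
C[3]: T = 0b00110111, S = E(K, T) = 0b10001111; 0b11011001 ⊕ 0b10001111 = 0b01010110.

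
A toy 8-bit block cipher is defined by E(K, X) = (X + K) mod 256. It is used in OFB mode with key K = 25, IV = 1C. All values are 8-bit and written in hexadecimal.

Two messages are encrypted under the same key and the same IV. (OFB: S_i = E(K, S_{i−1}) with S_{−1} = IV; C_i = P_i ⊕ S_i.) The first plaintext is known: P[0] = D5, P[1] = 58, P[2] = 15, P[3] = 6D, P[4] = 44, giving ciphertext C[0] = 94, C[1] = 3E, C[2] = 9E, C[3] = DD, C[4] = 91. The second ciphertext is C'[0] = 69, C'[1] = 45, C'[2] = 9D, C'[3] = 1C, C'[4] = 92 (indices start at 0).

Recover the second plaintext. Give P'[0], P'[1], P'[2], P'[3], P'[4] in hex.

P'[0] = 28, P'[1] = 23, P'[2] = 16, P'[3] = AC, P'[4] = 47

In OFB with a reused IV, both messages share the same keystream S_i, so C_i ⊕ C'_i = P_i ⊕ P'_i and thus P'_i = P_i ⊕ C_i ⊕ C'_i.
P'[0]: D5 ⊕ 94 ⊕ 69 = 28.
P'[1]: 58 ⊕ 3E ⊕ 45 = 23.
P'[2]: 15 ⊕ 9E ⊕ 9D = 16.
P'[3]: 6D ⊕ DD ⊕ 1C = AC.
P'[4]: 44 ⊕ 91 ⊕ 92 = 47.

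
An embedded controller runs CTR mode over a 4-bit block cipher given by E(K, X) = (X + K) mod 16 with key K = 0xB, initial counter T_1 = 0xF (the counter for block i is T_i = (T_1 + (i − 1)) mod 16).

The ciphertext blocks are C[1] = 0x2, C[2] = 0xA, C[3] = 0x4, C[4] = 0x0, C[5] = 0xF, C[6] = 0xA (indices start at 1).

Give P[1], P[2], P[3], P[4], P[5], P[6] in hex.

CTR decryption: S_i = E(K, T_i) where T_i is the counter for block i; P_i = C_i ⊕ S_i.
P[1]: T = 0xF, S = E(K, T) = 0xA; 0x2 ⊕ 0xA = 0x8.
P[2]: T = 0x0, S = E(K, T) = 0xB; 0xA ⊕ 0xB = 0x1.
P[3]: T = 0x1, S = E(K, T) = 0xC; 0x4 ⊕ 0xC = 0x8.
P[4]: T = 0x2, S = E(K, T) = 0xD; 0x0 ⊕ 0xD = 0xD.
P[5]: T = 0x3, S = E(K, T) = 0xE; 0xF ⊕ 0xE = 0x1.
P[6]: T = 0x4, S = E(K, T) = 0xF; 0xA ⊕ 0xF = 0x5.

P[1] = 0x8, P[2] = 0x1, P[3] = 0x8, P[4] = 0xD, P[5] = 0x1, P[6] = 0x5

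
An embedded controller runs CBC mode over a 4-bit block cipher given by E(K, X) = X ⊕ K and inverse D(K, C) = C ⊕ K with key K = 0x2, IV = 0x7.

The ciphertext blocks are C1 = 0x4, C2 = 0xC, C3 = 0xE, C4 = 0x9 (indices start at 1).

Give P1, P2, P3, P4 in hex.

CBC decryption: P_i = D(K, C_i) ⊕ C_{i−1}, with C_{0} = IV.
P1: D(K, 0x4) = 0x6; 0x6 ⊕ 0x7 = 0x1.
P2: D(K, 0xC) = 0xE; 0xE ⊕ 0x4 = 0xA.
P3: D(K, 0xE) = 0xC; 0xC ⊕ 0xC = 0x0.
P4: D(K, 0x9) = 0xB; 0xB ⊕ 0xE = 0x5.

P1 = 0x1, P2 = 0xA, P3 = 0x0, P4 = 0x5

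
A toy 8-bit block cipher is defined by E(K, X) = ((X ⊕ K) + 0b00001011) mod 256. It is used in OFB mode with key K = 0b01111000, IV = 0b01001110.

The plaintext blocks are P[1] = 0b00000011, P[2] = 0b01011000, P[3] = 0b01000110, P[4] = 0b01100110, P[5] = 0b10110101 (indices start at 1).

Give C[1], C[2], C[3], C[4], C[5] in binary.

OFB encryption: S_i = E(K, S_{i−1}) with S_{0} = IV; C_i = P_i ⊕ S_i.
C[1]: S = E(K, 0b01001110) = 0b01000001; 0b00000011 ⊕ 0b01000001 = 0b01000010.
C[2]: S = E(K, 0b01000001) = 0b01000100; 0b01011000 ⊕ 0b01000100 = 0b00011100.
C[3]: S = E(K, 0b01000100) = 0b01000111; 0b01000110 ⊕ 0b01000111 = 0b00000001.
C[4]: S = E(K, 0b01000111) = 0b01001010; 0b01100110 ⊕ 0b01001010 = 0b00101100.
C[5]: S = E(K, 0b01001010) = 0b00111101; 0b10110101 ⊕ 0b00111101 = 0b10001000.

C[1] = 0b01000010, C[2] = 0b00011100, C[3] = 0b00000001, C[4] = 0b00101100, C[5] = 0b10001000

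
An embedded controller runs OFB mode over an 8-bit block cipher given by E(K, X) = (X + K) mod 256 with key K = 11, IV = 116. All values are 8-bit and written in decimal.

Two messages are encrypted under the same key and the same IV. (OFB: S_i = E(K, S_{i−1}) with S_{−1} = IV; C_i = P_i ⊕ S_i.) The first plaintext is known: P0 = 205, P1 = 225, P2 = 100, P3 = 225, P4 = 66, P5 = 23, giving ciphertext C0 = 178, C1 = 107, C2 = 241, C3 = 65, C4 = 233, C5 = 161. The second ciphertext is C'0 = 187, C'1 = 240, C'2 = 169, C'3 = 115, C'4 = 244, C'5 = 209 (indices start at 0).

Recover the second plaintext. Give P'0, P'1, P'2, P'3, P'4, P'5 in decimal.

In OFB with a reused IV, both messages share the same keystream S_i, so C_i ⊕ C'_i = P_i ⊕ P'_i and thus P'_i = P_i ⊕ C_i ⊕ C'_i.
P'0: 205 ⊕ 178 ⊕ 187 = 196.
P'1: 225 ⊕ 107 ⊕ 240 = 122.
P'2: 100 ⊕ 241 ⊕ 169 = 60.
P'3: 225 ⊕ 65 ⊕ 115 = 211.
P'4: 66 ⊕ 233 ⊕ 244 = 95.
P'5: 23 ⊕ 161 ⊕ 209 = 103.

P'0 = 196, P'1 = 122, P'2 = 60, P'3 = 211, P'4 = 95, P'5 = 103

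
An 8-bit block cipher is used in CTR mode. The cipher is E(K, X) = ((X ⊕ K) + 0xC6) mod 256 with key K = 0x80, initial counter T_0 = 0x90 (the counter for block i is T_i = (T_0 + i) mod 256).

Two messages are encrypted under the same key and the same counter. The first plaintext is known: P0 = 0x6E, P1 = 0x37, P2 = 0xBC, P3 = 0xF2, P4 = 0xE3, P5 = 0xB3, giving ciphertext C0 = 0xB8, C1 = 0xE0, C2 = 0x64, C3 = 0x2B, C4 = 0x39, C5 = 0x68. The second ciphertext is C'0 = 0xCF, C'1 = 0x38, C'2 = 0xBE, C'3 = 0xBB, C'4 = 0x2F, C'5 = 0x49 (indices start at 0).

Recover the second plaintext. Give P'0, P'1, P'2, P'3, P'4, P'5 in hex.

P'0 = 0x19, P'1 = 0xEF, P'2 = 0x66, P'3 = 0x62, P'4 = 0xF5, P'5 = 0x92

In CTR with a reused counter, both messages share the same keystream S_i, so C_i ⊕ C'_i = P_i ⊕ P'_i and thus P'_i = P_i ⊕ C_i ⊕ C'_i.
P'0: 0x6E ⊕ 0xB8 ⊕ 0xCF = 0x19.
P'1: 0x37 ⊕ 0xE0 ⊕ 0x38 = 0xEF.
P'2: 0xBC ⊕ 0x64 ⊕ 0xBE = 0x66.
P'3: 0xF2 ⊕ 0x2B ⊕ 0xBB = 0x62.
P'4: 0xE3 ⊕ 0x39 ⊕ 0x2F = 0xF5.
P'5: 0xB3 ⊕ 0x68 ⊕ 0x49 = 0x92.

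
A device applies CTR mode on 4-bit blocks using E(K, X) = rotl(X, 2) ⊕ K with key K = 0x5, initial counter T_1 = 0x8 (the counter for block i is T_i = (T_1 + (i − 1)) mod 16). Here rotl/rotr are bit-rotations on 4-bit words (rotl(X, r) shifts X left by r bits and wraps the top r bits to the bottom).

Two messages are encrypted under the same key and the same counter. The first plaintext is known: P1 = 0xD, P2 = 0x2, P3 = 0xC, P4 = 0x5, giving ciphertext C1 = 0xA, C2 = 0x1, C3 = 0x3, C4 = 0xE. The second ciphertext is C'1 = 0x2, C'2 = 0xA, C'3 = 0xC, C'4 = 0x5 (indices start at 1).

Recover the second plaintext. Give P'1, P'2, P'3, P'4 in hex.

P'1 = 0x5, P'2 = 0x9, P'3 = 0x3, P'4 = 0xE

In CTR with a reused counter, both messages share the same keystream S_i, so C_i ⊕ C'_i = P_i ⊕ P'_i and thus P'_i = P_i ⊕ C_i ⊕ C'_i.
P'1: 0xD ⊕ 0xA ⊕ 0x2 = 0x5.
P'2: 0x2 ⊕ 0x1 ⊕ 0xA = 0x9.
P'3: 0xC ⊕ 0x3 ⊕ 0xC = 0x3.
P'4: 0x5 ⊕ 0xE ⊕ 0x5 = 0xE.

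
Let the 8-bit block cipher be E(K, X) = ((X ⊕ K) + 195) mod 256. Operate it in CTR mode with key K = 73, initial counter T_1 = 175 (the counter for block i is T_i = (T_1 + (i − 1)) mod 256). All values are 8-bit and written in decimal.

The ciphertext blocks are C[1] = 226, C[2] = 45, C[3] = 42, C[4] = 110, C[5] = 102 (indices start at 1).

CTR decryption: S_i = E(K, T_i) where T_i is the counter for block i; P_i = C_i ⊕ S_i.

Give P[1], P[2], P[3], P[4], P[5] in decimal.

P[1]: T = 175, S = E(K, T) = 169; 226 ⊕ 169 = 75.
P[2]: T = 176, S = E(K, T) = 188; 45 ⊕ 188 = 145.
P[3]: T = 177, S = E(K, T) = 187; 42 ⊕ 187 = 145.
P[4]: T = 178, S = E(K, T) = 190; 110 ⊕ 190 = 208.
P[5]: T = 179, S = E(K, T) = 189; 102 ⊕ 189 = 219.

P[1] = 75, P[2] = 145, P[3] = 145, P[4] = 208, P[5] = 219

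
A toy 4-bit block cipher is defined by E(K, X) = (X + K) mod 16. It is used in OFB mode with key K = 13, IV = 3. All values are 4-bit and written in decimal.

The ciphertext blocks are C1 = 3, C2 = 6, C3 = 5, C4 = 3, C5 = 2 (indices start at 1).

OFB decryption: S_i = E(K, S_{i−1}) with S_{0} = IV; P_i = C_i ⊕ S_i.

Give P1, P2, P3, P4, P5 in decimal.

P1 = 3, P2 = 11, P3 = 15, P4 = 4, P5 = 6

P1: S = E(K, 3) = 0; 3 ⊕ 0 = 3.
P2: S = E(K, 0) = 13; 6 ⊕ 13 = 11.
P3: S = E(K, 13) = 10; 5 ⊕ 10 = 15.
P4: S = E(K, 10) = 7; 3 ⊕ 7 = 4.
P5: S = E(K, 7) = 4; 2 ⊕ 4 = 6.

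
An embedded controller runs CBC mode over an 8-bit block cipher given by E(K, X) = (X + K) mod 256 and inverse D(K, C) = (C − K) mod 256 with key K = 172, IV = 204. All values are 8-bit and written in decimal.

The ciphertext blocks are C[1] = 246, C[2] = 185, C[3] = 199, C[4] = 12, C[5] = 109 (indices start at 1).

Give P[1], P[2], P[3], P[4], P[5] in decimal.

P[1] = 134, P[2] = 251, P[3] = 162, P[4] = 167, P[5] = 205

CBC decryption: P_i = D(K, C_i) ⊕ C_{i−1}, with C_{0} = IV.
P[1]: D(K, 246) = 74; 74 ⊕ 204 = 134.
P[2]: D(K, 185) = 13; 13 ⊕ 246 = 251.
P[3]: D(K, 199) = 27; 27 ⊕ 185 = 162.
P[4]: D(K, 12) = 96; 96 ⊕ 199 = 167.
P[5]: D(K, 109) = 193; 193 ⊕ 12 = 205.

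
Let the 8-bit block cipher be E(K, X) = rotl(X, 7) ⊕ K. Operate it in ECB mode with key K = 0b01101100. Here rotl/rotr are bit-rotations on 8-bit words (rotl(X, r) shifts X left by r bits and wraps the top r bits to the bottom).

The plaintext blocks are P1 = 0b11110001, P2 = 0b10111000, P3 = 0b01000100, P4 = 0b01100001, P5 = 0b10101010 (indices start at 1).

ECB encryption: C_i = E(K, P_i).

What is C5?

C5 = 0b00111001

C5: E(K, 0b10101010) = 0b00111001.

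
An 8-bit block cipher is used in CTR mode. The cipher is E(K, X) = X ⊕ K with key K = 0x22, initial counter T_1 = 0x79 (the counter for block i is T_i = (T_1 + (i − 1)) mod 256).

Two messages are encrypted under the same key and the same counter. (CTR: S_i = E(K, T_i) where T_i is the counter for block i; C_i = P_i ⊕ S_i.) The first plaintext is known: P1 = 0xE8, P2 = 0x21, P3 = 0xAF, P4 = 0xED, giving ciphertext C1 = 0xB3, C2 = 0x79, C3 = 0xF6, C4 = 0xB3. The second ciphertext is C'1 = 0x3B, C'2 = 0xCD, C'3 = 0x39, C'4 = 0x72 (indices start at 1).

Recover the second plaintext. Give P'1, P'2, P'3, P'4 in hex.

P'1 = 0x60, P'2 = 0x95, P'3 = 0x60, P'4 = 0x2C

In CTR with a reused counter, both messages share the same keystream S_i, so C_i ⊕ C'_i = P_i ⊕ P'_i and thus P'_i = P_i ⊕ C_i ⊕ C'_i.
P'1: 0xE8 ⊕ 0xB3 ⊕ 0x3B = 0x60.
P'2: 0x21 ⊕ 0x79 ⊕ 0xCD = 0x95.
P'3: 0xAF ⊕ 0xF6 ⊕ 0x39 = 0x60.
P'4: 0xED ⊕ 0xB3 ⊕ 0x72 = 0x2C.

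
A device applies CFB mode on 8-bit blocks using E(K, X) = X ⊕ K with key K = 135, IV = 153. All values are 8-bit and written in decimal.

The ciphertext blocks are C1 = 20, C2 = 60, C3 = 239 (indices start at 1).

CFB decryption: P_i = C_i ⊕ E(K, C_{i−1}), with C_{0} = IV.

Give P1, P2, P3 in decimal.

P1 = 10, P2 = 175, P3 = 84

P1: E(K, 153) = 30; 20 ⊕ 30 = 10.
P2: E(K, 20) = 147; 60 ⊕ 147 = 175.
P3: E(K, 60) = 187; 239 ⊕ 187 = 84.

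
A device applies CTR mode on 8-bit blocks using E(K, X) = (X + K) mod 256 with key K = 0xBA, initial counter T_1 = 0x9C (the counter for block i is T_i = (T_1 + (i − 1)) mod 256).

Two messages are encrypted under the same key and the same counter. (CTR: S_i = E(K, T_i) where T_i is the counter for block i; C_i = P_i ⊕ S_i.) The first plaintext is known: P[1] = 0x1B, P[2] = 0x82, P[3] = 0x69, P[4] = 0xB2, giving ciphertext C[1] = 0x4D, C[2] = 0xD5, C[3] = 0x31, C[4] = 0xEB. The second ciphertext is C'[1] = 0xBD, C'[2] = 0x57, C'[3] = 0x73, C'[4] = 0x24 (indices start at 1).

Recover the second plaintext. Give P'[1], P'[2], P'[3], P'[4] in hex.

P'[1] = 0xEB, P'[2] = 0x00, P'[3] = 0x2B, P'[4] = 0x7D

In CTR with a reused counter, both messages share the same keystream S_i, so C_i ⊕ C'_i = P_i ⊕ P'_i and thus P'_i = P_i ⊕ C_i ⊕ C'_i.
P'[1]: 0x1B ⊕ 0x4D ⊕ 0xBD = 0xEB.
P'[2]: 0x82 ⊕ 0xD5 ⊕ 0x57 = 0x00.
P'[3]: 0x69 ⊕ 0x31 ⊕ 0x73 = 0x2B.
P'[4]: 0xB2 ⊕ 0xEB ⊕ 0x24 = 0x7D.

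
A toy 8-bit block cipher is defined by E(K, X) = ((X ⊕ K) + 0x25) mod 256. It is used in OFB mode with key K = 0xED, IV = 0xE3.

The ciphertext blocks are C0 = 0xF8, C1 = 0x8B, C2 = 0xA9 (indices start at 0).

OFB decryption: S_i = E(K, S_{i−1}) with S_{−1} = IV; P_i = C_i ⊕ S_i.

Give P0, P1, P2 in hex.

P0 = 0xCB, P1 = 0x88, P2 = 0xBA

P0: S = E(K, 0xE3) = 0x33; 0xF8 ⊕ 0x33 = 0xCB.
P1: S = E(K, 0x33) = 0x03; 0x8B ⊕ 0x03 = 0x88.
P2: S = E(K, 0x03) = 0x13; 0xA9 ⊕ 0x13 = 0xBA.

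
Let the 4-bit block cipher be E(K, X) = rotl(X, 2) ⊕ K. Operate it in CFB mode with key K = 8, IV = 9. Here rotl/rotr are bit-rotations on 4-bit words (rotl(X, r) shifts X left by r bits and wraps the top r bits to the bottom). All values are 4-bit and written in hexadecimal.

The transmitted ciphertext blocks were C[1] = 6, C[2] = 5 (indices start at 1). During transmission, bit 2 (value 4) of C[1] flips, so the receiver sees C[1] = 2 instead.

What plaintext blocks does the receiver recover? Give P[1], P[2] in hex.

CFB decryption: P_i = C_i ⊕ E(K, C_{i−1}), with C_{0} = IV.
Only C[1] changed, to 2. In CFB, a change in C_i flips the same bit in P_i and garbles P_{i+1}. Decrypting the received ciphertext:
P[1]: E(K, 9) = E; 2 ⊕ E = C.
P[2]: E(K, 2) = 0; 5 ⊕ 0 = 5.
Blocks that differ from the original plaintext: P[1], P[2].

P[1] = C, P[2] = 5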